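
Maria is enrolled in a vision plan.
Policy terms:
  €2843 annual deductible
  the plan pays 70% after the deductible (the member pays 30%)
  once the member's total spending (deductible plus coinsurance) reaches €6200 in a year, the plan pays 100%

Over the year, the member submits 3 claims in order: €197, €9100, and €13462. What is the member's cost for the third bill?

€1420.80

Bill 1, €197: fully absorbed by the deductible. Member owes €197 (running OOP €197).
Bill 2, €9100: €2646 to deductible, leaving €6454; 30% of €6454 = €1936.20. Member owes €4582.20 (running OOP €4779.20).
Bill 3, €13462: 30% coinsurance on €13462 = €4038.60. Adding that to €4779.20 gives €8817.80, past the €6200 cap; member pays only €6200 − €4779.20 = €1420.80.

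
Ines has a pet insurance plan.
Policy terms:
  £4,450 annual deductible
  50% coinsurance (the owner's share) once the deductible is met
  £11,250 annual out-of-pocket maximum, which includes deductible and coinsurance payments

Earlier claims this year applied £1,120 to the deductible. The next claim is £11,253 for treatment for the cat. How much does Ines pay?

£7,291.50

Remaining deductible: £4,450 − £1,120 = £3,330.
The remaining £7,923 (= £11,253 − £3,330) moves to coinsurance.
50% of £7,923 = £3,961.50 falls to the owner.
That puts the owner's cost at £3,330 + £3,961.50 = £7,291.50 before any cap.
Total out-of-pocket so far would be £1,120 + £7,291.50 = £8,411.50, below the £11,250 cap — no reduction.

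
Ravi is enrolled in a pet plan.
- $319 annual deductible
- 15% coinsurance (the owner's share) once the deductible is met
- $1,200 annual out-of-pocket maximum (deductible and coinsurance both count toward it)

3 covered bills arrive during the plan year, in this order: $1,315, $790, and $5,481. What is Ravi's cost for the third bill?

$613.10

#1 ($1,315): deductible takes $319, $996 remains; coinsurance $996 × 15% = $149.40. Owner pays $468.40; OOP now $468.40.
#2 ($790): deductible met; 15% of $790 = $118.50. Owner pays $118.50; OOP now $586.90.
#3 ($5,481): deductible already satisfied, so owner's share is 15% × $5,481 = $822.15. Adding that to $586.90 gives $1,409.05, past the $1,200 cap; owner pays only $1,200 − $586.90 = $613.10.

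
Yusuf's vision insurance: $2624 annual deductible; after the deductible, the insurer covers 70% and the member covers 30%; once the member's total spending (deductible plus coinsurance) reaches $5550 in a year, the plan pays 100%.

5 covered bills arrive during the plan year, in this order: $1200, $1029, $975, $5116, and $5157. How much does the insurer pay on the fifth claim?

#1 ($1200): entire amount goes to the deductible. Member pays $1200; OOP now $1200. Insurer: $1200 − $1200 = $0.
#2 ($1029): entire amount goes to the deductible. Member pays $1029; OOP now $2229. Insurer: $1029 − $1029 = $0.
#3 ($975): $395 finishes the deductible; $580 goes to coinsurance; member's 30% is $174. Member owes $569 (running OOP $2798). Insurer: $975 − $569 = $406.
#4 ($5116): deductible met; 30% of $5116 = $1534.80. Member owes $1534.80 (running OOP $4332.80). Insurer: $5116 − $1534.80 = $3581.20.
#5 ($5157): 30% coinsurance on $5157 = $1547.10. Adding that to $4332.80 gives $5879.90, past the $5550 cap; member pays only $5550 − $4332.80 = $1217.20. Plan pays $5157 − $1217.20 = $3939.80.

$3939.80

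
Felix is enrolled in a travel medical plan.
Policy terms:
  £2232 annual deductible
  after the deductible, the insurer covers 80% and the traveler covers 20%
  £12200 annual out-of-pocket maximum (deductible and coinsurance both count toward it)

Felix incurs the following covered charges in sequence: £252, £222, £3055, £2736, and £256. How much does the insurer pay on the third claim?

Claim 1 — £252: all of it applies to the deductible. Traveler owes £252 (running OOP £252). Plan pays £252 − £252 = £0.
Claim 2 — £222: entire amount goes to the deductible. Cost to traveler: £222. OOP to date £474. Plan pays £222 − £222 = £0.
Claim 3 — £3055: £1758 finishes the deductible; £1297 goes to coinsurance; coinsurance £1297 × 20% = £259.40. Traveler owes £2017.40 (running OOP £2491.40). Insurer: £3055 − £2017.40 = £1037.60.

£1037.60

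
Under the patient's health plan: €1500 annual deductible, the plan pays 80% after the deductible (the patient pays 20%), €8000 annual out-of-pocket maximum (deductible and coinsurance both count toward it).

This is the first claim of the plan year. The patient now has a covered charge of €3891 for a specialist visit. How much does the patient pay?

The full €1500 deductible is still open; €1500 of this bill applies to it.
The remaining €2391 (= €3891 − €1500) moves to coinsurance.
Coinsurance: €2391 × 20% = €478.20.
That puts the patient's cost at €1500 + €478.20 = €1978.20 before any cap.
Cumulative spending €0 + €1978.20 = €1978.20 stays under the €8000 maximum.

€1978.20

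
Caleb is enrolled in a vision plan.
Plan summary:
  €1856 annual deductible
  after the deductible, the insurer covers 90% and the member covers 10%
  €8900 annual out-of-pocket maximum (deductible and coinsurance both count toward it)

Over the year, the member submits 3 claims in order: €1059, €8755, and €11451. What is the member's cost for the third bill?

Claim 1 — €1059: all of it applies to the deductible. Member owes €1059 (running OOP €1059).
Claim 2 — €8755: €797 to deductible, leaving €7958; member's 10% is €795.80. Cost to member: €1592.80. OOP to date €2651.80.
Claim 3 — €11451: 10% coinsurance on €11451 = €1145.10. Member owes €1145.10 (running OOP €3796.90).

€1145.10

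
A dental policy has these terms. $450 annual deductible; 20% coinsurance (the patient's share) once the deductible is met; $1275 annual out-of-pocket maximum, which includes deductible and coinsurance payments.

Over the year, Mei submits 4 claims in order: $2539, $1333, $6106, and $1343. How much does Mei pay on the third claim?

$140.60

Claim 1 — $2539: deductible takes $450, $2089 remains; coinsurance $2089 × 20% = $417.80. Patient owes $867.80 (running OOP $867.80).
Claim 2 — $1333: deductible already satisfied, so patient's share is 20% × $1333 = $266.60. Patient pays $266.60; OOP now $1134.40.
Claim 3 — $6106: deductible met; 20% of $6106 = $1221.20. Adding that to $1134.40 gives $2355.60, past the $1275 cap; patient pays only $1275 − $1134.40 = $140.60.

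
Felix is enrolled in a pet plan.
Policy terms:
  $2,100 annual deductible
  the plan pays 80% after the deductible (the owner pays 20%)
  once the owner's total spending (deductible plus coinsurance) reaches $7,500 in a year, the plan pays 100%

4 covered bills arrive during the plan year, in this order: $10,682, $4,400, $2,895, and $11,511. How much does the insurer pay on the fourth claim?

Bill 1, $10,682: $2,100 to deductible, leaving $8,582; 20% of $8,582 = $1,716.40. Owner owes $3,816.40 (running OOP $3,816.40). Insurer: $10,682 − $3,816.40 = $6,865.60.
Bill 2, $4,400: deductible already satisfied, so owner's share is 20% × $4,400 = $880. Owner pays $880; OOP now $4,696.40. Plan pays $4,400 − $880 = $3,520.
Bill 3, $2,895: deductible already satisfied, so owner's share is 20% × $2,895 = $579. Owner pays $579; OOP now $5,275.40. Insurer: $2,895 − $579 = $2,316.
Bill 4, $11,511: 20% coinsurance on $11,511 = $2,302.20. Adding that to $5,275.40 gives $7,577.60, past the $7,500 cap; owner pays only $7,500 − $5,275.40 = $2,224.60. Plan pays $11,511 − $2,224.60 = $9,286.40.

$9,286.40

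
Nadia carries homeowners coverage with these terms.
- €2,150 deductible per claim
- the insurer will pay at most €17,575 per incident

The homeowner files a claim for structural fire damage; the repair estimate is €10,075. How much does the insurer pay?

After the deductible, €10,075 − €2,150 = €7,925 remains.
That's under the €17,575 cap, so the insurer reimburses the full €7,925.

€7,925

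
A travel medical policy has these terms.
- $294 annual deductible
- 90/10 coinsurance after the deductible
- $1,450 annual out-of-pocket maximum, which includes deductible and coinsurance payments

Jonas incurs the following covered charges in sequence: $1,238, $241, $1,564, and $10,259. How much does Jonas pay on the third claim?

#1 ($1,238): deductible takes $294, $944 remains; traveler's 10% is $94.40. Traveler pays $388.40; OOP now $388.40.
#2 ($241): deductible already satisfied, so traveler's share is 10% × $241 = $24.10. Traveler pays $24.10; OOP now $412.50.
#3 ($1,564): deductible met; 10% of $1,564 = $156.40. Cost to traveler: $156.40. OOP to date $568.90.

$156.40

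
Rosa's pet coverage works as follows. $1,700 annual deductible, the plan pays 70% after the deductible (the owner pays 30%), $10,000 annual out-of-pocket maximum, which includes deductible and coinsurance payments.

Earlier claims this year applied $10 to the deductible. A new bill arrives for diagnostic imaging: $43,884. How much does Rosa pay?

Remaining deductible: $1,700 − $10 = $1,690.
That leaves $43,884 − $1,690 = $42,194 for coinsurance.
Owner's 30% share of $42,194 is $12,658.20.
So the owner owes $1,690 + $12,658.20 = $14,348.20 before any cap.
Adding $14,348.20 to the $10 already spent would give $14,358.20, which exceeds the $10,000 cap; the owner pays just $10,000 − $10 = $9,990.

$9,990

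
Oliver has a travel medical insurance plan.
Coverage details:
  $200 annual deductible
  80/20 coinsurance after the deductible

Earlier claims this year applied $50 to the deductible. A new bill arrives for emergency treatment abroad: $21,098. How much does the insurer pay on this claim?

Deductible still to meet: $200 − $50 = $150.
The remaining $20,948 (= $21,098 − $150) moves to coinsurance.
20% of $20,948 = $4,189.60 falls to the traveler.
That puts the traveler's cost at $150 + $4,189.60 = $4,339.60.
The plan picks up $21,098 − $4,339.60 = $16,758.40.

$16,758.40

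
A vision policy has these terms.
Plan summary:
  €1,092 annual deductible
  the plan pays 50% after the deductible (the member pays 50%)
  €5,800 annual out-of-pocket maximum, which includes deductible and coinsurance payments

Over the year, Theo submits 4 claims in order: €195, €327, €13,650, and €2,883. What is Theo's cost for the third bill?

€5,278

Bill 1, €195: fully absorbed by the deductible. Member pays €195; OOP now €195.
Bill 2, €327: all of it applies to the deductible. Cost to member: €327. OOP to date €522.
Bill 3, €13,650: €570 finishes the deductible; €13,080 goes to coinsurance; coinsurance €13,080 × 50% = €6,540. Together that's €570 + €6,540 = €7,110. That would push OOP to €7,632, over the €5,800 cap, so member pays €5,800 − €522 = €5,278.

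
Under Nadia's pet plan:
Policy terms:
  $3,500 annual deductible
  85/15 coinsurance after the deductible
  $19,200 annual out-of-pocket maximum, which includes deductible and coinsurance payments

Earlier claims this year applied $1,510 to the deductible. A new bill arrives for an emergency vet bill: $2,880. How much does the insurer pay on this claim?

Deductible still to meet: $3,500 − $1,510 = $1,990.
That leaves $2,880 − $1,990 = $890 for coinsurance.
15% of $890 = $133.50 falls to the owner.
Owner responsibility before any cap: $1,990 + $133.50 = $2,123.50.
Cumulative spending $1,510 + $2,123.50 = $3,633.50 stays under the $19,200 maximum.
Insurer pays the balance: $2,880 − $2,123.50 = $756.50.

$756.50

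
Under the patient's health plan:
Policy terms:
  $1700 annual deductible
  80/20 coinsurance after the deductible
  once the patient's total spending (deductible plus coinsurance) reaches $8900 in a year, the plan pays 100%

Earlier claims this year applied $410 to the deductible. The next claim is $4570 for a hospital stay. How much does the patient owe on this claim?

Remaining deductible: $1700 − $410 = $1290.
The remaining $3280 (= $4570 − $1290) moves to coinsurance.
Patient's 20% share of $3280 is $656.
That puts the patient's cost at $1290 + $656 = $1946 before any cap.
Year-to-date out-of-pocket becomes $410 + $1946 = $2356, still under the $8900 maximum, so no cap applies.

$1946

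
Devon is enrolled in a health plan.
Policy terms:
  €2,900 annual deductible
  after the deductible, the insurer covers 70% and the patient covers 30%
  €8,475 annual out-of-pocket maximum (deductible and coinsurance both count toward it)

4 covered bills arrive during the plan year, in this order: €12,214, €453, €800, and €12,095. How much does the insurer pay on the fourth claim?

€9,690.10

#1 (€12,214): €2,900 finishes the deductible; €9,314 goes to coinsurance; 30% of €9,314 = €2,794.20. Cost to patient: €5,694.20. OOP to date €5,694.20. Plan pays €12,214 − €5,694.20 = €6,519.80.
#2 (€453): deductible met; 30% of €453 = €135.90. Patient pays €135.90; OOP now €5,830.10. Insurer: €453 − €135.90 = €317.10.
#3 (€800): deductible met; 30% of €800 = €240. Cost to patient: €240. OOP to date €6,070.10. Plan pays €800 − €240 = €560.
#4 (€12,095): deductible met; 30% of €12,095 = €3,628.50. That would push OOP to €9,698.60, over the €8,475 cap, so patient pays €8,475 − €6,070.10 = €2,404.90. Plan pays €12,095 − €2,404.90 = €9,690.10.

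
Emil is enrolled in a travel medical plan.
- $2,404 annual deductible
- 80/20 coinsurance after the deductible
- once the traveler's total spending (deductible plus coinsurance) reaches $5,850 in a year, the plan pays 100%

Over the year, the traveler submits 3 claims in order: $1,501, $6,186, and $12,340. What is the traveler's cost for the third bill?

Claim 1 ($1,501): entire amount goes to the deductible. Traveler owes $1,501 (running OOP $1,501).
Claim 2 ($6,186): $903 to deductible, leaving $5,283; traveler's 20% is $1,056.60. Traveler owes $1,959.60 (running OOP $3,460.60).
Claim 3 ($12,340): deductible already satisfied, so traveler's share is 20% × $12,340 = $2,468. Adding that to $3,460.60 gives $5,928.60, past the $5,850 cap; traveler pays only $5,850 − $3,460.60 = $2,389.40.

$2,389.40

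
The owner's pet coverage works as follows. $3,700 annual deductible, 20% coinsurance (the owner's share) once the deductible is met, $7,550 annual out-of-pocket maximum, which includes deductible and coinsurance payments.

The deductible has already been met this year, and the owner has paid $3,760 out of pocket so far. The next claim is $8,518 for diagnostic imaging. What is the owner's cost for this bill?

With the deductible met, the entire $8,518 is subject to coinsurance.
Owner's 20% share of $8,518 is $1,703.60.
Total out-of-pocket so far would be $3,760 + $1,703.60 = $5,463.60, below the $7,550 cap — no reduction.

$1,703.60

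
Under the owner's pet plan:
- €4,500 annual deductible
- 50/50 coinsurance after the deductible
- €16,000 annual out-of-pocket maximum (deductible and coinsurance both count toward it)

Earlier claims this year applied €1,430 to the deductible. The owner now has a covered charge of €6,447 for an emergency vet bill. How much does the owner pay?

€4,758.50

Deductible still to meet: €4,500 − €1,430 = €3,070.
The remaining €3,377 (= €6,447 − €3,070) moves to coinsurance.
Owner's 50% share of €3,377 is €1,688.50.
Owner responsibility before any cap: €3,070 + €1,688.50 = €4,758.50.
Total out-of-pocket so far would be €1,430 + €4,758.50 = €6,188.50, below the €16,000 cap — no reduction.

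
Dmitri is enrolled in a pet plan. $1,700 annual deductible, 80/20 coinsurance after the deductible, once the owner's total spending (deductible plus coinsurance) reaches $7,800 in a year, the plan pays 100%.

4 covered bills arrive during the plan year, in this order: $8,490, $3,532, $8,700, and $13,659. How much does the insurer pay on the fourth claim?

Bill 1, $8,490: deductible takes $1,700, $6,790 remains; 20% of $6,790 = $1,358. Owner pays $3,058; OOP now $3,058. Plan pays $8,490 − $3,058 = $5,432.
Bill 2, $3,532: deductible met; 20% of $3,532 = $706.40. Owner owes $706.40 (running OOP $3,764.40). Insurer: $3,532 − $706.40 = $2,825.60.
Bill 3, $8,700: deductible already satisfied, so owner's share is 20% × $8,700 = $1,740. Cost to owner: $1,740. OOP to date $5,504.40. Insurer: $8,700 − $1,740 = $6,960.
Bill 4, $13,659: deductible met; 20% of $13,659 = $2,731.80. OOP would hit $8,236.20 > $7,800, so the cap limits the owner to $7,800 − $5,504.40 = $2,295.60. Plan pays $13,659 − $2,295.60 = $11,363.40.

$11,363.40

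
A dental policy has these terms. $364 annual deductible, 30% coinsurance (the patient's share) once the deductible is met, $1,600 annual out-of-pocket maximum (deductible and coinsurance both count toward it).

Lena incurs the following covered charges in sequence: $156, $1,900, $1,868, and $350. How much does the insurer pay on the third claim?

#1 ($156): entire amount goes to the deductible. Cost to patient: $156. OOP to date $156. Plan pays $156 − $156 = $0.
#2 ($1,900): deductible takes $208, $1,692 remains; coinsurance $1,692 × 30% = $507.60. Patient pays $715.60; OOP now $871.60. Plan pays $1,900 − $715.60 = $1,184.40.
#3 ($1,868): 30% coinsurance on $1,868 = $560.40. Patient pays $560.40; OOP now $1,432. Plan pays $1,868 − $560.40 = $1,307.60.

$1,307.60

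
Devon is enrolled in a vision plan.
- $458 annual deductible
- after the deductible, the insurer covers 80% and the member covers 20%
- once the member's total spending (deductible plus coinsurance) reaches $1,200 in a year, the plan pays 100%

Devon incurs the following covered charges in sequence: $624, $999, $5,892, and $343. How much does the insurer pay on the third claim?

$5,383

#1 ($624): deductible takes $458, $166 remains; coinsurance $166 × 20% = $33.20. Cost to member: $491.20. OOP to date $491.20. Insurer: $624 − $491.20 = $132.80.
#2 ($999): deductible met; 20% of $999 = $199.80. Member pays $199.80; OOP now $691. Insurer: $999 − $199.80 = $799.20.
#3 ($5,892): deductible met; 20% of $5,892 = $1,178.40. That would push OOP to $1,869.40, over the $1,200 cap, so member pays $1,200 − $691 = $509. Insurer: $5,892 − $509 = $5,383.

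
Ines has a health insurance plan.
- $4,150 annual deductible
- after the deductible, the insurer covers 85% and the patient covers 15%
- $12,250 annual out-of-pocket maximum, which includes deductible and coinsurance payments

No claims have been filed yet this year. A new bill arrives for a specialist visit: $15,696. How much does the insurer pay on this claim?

Deductible not yet touched, so the first $4,150 of the bill goes to the deductible.
That leaves $15,696 − $4,150 = $11,546 for coinsurance.
15% of $11,546 = $1,731.90 falls to the patient.
So the patient owes $4,150 + $1,731.90 = $5,881.90 before any cap.
Total out-of-pocket so far would be $0 + $5,881.90 = $5,881.90, below the $12,250 cap — no reduction.
The insurer covers the remainder: $15,696 − $5,881.90 = $9,814.10.

$9,814.10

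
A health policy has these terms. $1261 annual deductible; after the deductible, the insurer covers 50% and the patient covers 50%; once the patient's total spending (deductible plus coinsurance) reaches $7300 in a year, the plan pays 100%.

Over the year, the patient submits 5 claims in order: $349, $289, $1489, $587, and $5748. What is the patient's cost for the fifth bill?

Bill 1, $349: entire amount goes to the deductible. Patient owes $349 (running OOP $349).
Bill 2, $289: fully absorbed by the deductible. Cost to patient: $289. OOP to date $638.
Bill 3, $1489: deductible takes $623, $866 remains; 50% of $866 = $433. Cost to patient: $1056. OOP to date $1694.
Bill 4, $587: deductible met; 50% of $587 = $293.50. Patient pays $293.50; OOP now $1987.50.
Bill 5, $5748: deductible already satisfied, so patient's share is 50% × $5748 = $2874. Patient pays $2874; OOP now $4861.50.

$2874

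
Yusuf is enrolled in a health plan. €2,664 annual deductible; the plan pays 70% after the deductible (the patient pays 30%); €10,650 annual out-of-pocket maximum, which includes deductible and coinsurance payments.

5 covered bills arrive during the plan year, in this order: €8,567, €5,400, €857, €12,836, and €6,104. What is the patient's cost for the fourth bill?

Claim 1 (€8,567): €2,664 finishes the deductible; €5,903 goes to coinsurance; coinsurance €5,903 × 30% = €1,770.90. Patient pays €4,434.90; OOP now €4,434.90.
Claim 2 (€5,400): deductible already satisfied, so patient's share is 30% × €5,400 = €1,620. Patient pays €1,620; OOP now €6,054.90.
Claim 3 (€857): 30% coinsurance on €857 = €257.10. Patient pays €257.10; OOP now €6,312.
Claim 4 (€12,836): deductible already satisfied, so patient's share is 30% × €12,836 = €3,850.80. Patient owes €3,850.80 (running OOP €10,162.80).

€3,850.80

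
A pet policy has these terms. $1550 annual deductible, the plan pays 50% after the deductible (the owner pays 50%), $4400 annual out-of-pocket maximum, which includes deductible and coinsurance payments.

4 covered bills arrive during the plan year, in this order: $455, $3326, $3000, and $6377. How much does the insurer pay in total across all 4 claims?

Claim 1 ($455): fully absorbed by the deductible. Owner pays $455; OOP now $455. Plan pays $455 − $455 = $0.
Claim 2 ($3326): deductible takes $1095, $2231 remains; owner's 50% is $1115.50. Owner owes $2210.50 (running OOP $2665.50). Plan pays $3326 − $2210.50 = $1115.50.
Claim 3 ($3000): deductible already satisfied, so owner's share is 50% × $3000 = $1500. Cost to owner: $1500. OOP to date $4165.50. Insurer: $3000 − $1500 = $1500.
Claim 4 ($6377): deductible already satisfied, so owner's share is 50% × $6377 = $3188.50. OOP would hit $7354 > $4400, so the cap limits the owner to $4400 − $4165.50 = $234.50. Insurer: $6377 − $234.50 = $6142.50.
Insurer total = bills − owner's total = $13158 − $4400 = $8758.

$8758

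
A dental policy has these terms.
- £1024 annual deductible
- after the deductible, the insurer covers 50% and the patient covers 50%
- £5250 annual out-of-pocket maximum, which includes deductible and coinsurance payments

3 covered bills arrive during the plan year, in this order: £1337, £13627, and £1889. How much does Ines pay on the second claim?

£4069.50

Claim 1 (£1337): deductible takes £1024, £313 remains; patient's 50% is £156.50. Patient owes £1180.50 (running OOP £1180.50).
Claim 2 (£13627): 50% coinsurance on £13627 = £6813.50. That would push OOP to £7994, over the £5250 cap, so patient pays £5250 − £1180.50 = £4069.50.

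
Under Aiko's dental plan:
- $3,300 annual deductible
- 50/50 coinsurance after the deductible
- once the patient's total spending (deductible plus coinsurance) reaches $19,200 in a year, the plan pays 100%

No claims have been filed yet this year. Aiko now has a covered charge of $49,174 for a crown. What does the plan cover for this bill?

$29,974

Nothing has been paid toward the $3,300 deductible, so the first $3,300 of this charge is applied there.
The remaining $45,874 (= $49,174 − $3,300) moves to coinsurance.
Patient's 50% share of $45,874 is $22,937.
That puts the patient's cost at $3,300 + $22,937 = $26,237 before any cap.
That would bring total out-of-pocket to $26,237, past the $19,200 cap. The patient is capped at $19,200 − $0 = $19,200 on this claim.
Insurer pays the balance: $49,174 − $19,200 = $29,974.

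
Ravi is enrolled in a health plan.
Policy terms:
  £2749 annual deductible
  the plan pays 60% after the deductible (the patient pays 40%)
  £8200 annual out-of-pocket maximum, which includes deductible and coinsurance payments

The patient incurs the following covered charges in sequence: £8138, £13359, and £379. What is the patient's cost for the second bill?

£3295.40

Claim 1 (£8138): £2749 finishes the deductible; £5389 goes to coinsurance; 40% of £5389 = £2155.60. Patient owes £4904.60 (running OOP £4904.60).
Claim 2 (£13359): 40% coinsurance on £13359 = £5343.60. Adding that to £4904.60 gives £10248.20, past the £8200 cap; patient pays only £8200 − £4904.60 = £3295.40.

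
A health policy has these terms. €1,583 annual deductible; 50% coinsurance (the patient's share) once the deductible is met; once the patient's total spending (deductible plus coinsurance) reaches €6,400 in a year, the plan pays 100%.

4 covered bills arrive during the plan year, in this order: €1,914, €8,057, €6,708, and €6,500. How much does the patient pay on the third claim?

#1 (€1,914): deductible takes €1,583, €331 remains; patient's 50% is €165.50. Patient owes €1,748.50 (running OOP €1,748.50).
#2 (€8,057): 50% coinsurance on €8,057 = €4,028.50. Cost to patient: €4,028.50. OOP to date €5,777.
#3 (€6,708): 50% coinsurance on €6,708 = €3,354. OOP would hit €9,131 > €6,400, so the cap limits the patient to €6,400 − €5,777 = €623.

€623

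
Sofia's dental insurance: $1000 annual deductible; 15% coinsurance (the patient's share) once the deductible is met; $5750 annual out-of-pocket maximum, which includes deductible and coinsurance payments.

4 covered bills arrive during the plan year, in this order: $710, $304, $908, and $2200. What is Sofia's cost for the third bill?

Bill 1, $710: entire amount goes to the deductible. Patient pays $710; OOP now $710.
Bill 2, $304: deductible takes $290, $14 remains; 15% of $14 = $2.10. Patient owes $292.10 (running OOP $1002.10).
Bill 3, $908: deductible already satisfied, so patient's share is 15% × $908 = $136.20. Cost to patient: $136.20. OOP to date $1138.30.

$136.20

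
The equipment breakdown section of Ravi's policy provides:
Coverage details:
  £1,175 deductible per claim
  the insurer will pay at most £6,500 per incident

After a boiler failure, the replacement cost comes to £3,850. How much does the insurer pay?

£2,675

Subtract the deductible: £3,850 − £1,175 = £2,675.
That's under the £6,500 cap, so the insurer reimburses the full £2,675.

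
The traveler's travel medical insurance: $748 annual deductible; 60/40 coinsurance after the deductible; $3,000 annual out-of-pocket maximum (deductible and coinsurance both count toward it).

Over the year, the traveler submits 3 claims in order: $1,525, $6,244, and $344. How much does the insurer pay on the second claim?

$4,302.80

Bill 1, $1,525: deductible takes $748, $777 remains; coinsurance $777 × 40% = $310.80. Traveler owes $1,058.80 (running OOP $1,058.80). Insurer: $1,525 − $1,058.80 = $466.20.
Bill 2, $6,244: 40% coinsurance on $6,244 = $2,497.60. Adding that to $1,058.80 gives $3,556.40, past the $3,000 cap; traveler pays only $3,000 − $1,058.80 = $1,941.20. Insurer: $6,244 − $1,941.20 = $4,302.80.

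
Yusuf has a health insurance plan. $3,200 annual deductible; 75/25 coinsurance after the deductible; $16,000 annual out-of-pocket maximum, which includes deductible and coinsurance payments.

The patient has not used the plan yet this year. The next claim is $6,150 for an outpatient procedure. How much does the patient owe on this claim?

$3,937.50

Deductible not yet touched, so the first $3,200 of the bill goes to the deductible.
That leaves $6,150 − $3,200 = $2,950 for coinsurance.
Patient's 25% share of $2,950 is $737.50.
That puts the patient's cost at $3,200 + $737.50 = $3,937.50 before any cap.
Year-to-date out-of-pocket becomes $0 + $3,937.50 = $3,937.50, still under the $16,000 maximum, so no cap applies.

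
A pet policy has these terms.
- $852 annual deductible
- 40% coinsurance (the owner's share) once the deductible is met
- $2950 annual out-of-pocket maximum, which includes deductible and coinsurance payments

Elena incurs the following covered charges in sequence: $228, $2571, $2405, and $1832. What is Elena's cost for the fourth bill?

$357.20

Bill 1, $228: all of it applies to the deductible. Cost to owner: $228. OOP to date $228.
Bill 2, $2571: $624 to deductible, leaving $1947; coinsurance $1947 × 40% = $778.80. Owner pays $1402.80; OOP now $1630.80.
Bill 3, $2405: deductible met; 40% of $2405 = $962. Cost to owner: $962. OOP to date $2592.80.
Bill 4, $1832: deductible already satisfied, so owner's share is 40% × $1832 = $732.80. OOP would hit $3325.60 > $2950, so the cap limits the owner to $2950 − $2592.80 = $357.20.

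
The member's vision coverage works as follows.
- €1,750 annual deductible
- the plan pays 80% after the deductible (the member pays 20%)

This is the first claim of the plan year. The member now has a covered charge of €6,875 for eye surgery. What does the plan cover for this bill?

€4,100

The full €1,750 deductible is still open; €1,750 of this bill applies to it.
That leaves €6,875 − €1,750 = €5,125 for coinsurance.
Coinsurance: €5,125 × 20% = €1,025.
That puts the member's cost at €1,750 + €1,025 = €2,775.
Insurer pays the balance: €6,875 − €2,775 = €4,100.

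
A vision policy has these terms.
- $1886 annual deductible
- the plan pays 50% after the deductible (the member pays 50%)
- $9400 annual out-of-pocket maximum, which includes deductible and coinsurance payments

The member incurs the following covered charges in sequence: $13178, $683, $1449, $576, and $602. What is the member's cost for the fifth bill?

Bill 1, $13178: $1886 finishes the deductible; $11292 goes to coinsurance; coinsurance $11292 × 50% = $5646. Member pays $7532; OOP now $7532.
Bill 2, $683: deductible met; 50% of $683 = $341.50. Member owes $341.50 (running OOP $7873.50).
Bill 3, $1449: 50% coinsurance on $1449 = $724.50. Member owes $724.50 (running OOP $8598).
Bill 4, $576: 50% coinsurance on $576 = $288. Member pays $288; OOP now $8886.
Bill 5, $602: deductible met; 50% of $602 = $301. Member pays $301; OOP now $9187.

$301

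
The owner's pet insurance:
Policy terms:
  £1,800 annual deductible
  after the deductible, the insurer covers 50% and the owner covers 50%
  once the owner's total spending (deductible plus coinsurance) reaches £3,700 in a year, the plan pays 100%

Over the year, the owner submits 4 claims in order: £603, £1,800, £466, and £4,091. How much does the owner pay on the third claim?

#1 (£603): fully absorbed by the deductible. Owner owes £603 (running OOP £603).
#2 (£1,800): deductible takes £1,197, £603 remains; coinsurance £603 × 50% = £301.50. Owner owes £1,498.50 (running OOP £2,101.50).
#3 (£466): 50% coinsurance on £466 = £233. Owner owes £233 (running OOP £2,334.50).

£233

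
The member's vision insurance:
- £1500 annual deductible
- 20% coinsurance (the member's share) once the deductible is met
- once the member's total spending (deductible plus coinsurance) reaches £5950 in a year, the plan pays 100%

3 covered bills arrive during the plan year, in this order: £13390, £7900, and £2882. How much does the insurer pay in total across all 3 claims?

Bill 1, £13390: deductible takes £1500, £11890 remains; member's 20% is £2378. Member pays £3878; OOP now £3878. Plan pays £13390 − £3878 = £9512.
Bill 2, £7900: 20% coinsurance on £7900 = £1580. Member pays £1580; OOP now £5458. Plan pays £7900 − £1580 = £6320.
Bill 3, £2882: 20% coinsurance on £2882 = £576.40. OOP would hit £6034.40 > £5950, so the cap limits the member to £5950 − £5458 = £492. Plan pays £2882 − £492 = £2390.
Insurer total = bills − member's total = £24172 − £5950 = £18222.

£18222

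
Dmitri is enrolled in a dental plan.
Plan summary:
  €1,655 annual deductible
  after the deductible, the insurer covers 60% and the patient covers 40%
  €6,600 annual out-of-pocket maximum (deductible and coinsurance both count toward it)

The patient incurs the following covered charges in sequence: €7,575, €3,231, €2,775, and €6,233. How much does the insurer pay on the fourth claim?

€6,058.40

#1 (€7,575): €1,655 to deductible, leaving €5,920; coinsurance €5,920 × 40% = €2,368. Patient pays €4,023; OOP now €4,023. Plan pays €7,575 − €4,023 = €3,552.
#2 (€3,231): deductible already satisfied, so patient's share is 40% × €3,231 = €1,292.40. Patient owes €1,292.40 (running OOP €5,315.40). Plan pays €3,231 − €1,292.40 = €1,938.60.
#3 (€2,775): deductible already satisfied, so patient's share is 40% × €2,775 = €1,110. Cost to patient: €1,110. OOP to date €6,425.40. Insurer: €2,775 − €1,110 = €1,665.
#4 (€6,233): deductible already satisfied, so patient's share is 40% × €6,233 = €2,493.20. OOP would hit €8,918.60 > €6,600, so the cap limits the patient to €6,600 − €6,425.40 = €174.60. Plan pays €6,233 − €174.60 = €6,058.40.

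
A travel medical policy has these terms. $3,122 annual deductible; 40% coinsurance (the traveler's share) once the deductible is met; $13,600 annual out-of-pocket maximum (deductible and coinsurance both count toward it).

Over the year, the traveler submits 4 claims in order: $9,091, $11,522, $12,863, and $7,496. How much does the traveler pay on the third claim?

Bill 1, $9,091: $3,122 finishes the deductible; $5,969 goes to coinsurance; 40% of $5,969 = $2,387.60. Traveler pays $5,509.60; OOP now $5,509.60.
Bill 2, $11,522: deductible met; 40% of $11,522 = $4,608.80. Traveler owes $4,608.80 (running OOP $10,118.40).
Bill 3, $12,863: deductible already satisfied, so traveler's share is 40% × $12,863 = $5,145.20. Adding that to $10,118.40 gives $15,263.60, past the $13,600 cap; traveler pays only $13,600 − $10,118.40 = $3,481.60.

$3,481.60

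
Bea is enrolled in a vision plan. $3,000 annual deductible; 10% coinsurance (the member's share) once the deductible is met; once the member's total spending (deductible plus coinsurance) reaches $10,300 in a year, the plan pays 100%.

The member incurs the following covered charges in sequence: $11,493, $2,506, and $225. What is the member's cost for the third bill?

$22.50

Claim 1 ($11,493): $3,000 to deductible, leaving $8,493; coinsurance $8,493 × 10% = $849.30. Cost to member: $3,849.30. OOP to date $3,849.30.
Claim 2 ($2,506): deductible met; 10% of $2,506 = $250.60. Member pays $250.60; OOP now $4,099.90.
Claim 3 ($225): deductible met; 10% of $225 = $22.50. Member pays $22.50; OOP now $4,122.40.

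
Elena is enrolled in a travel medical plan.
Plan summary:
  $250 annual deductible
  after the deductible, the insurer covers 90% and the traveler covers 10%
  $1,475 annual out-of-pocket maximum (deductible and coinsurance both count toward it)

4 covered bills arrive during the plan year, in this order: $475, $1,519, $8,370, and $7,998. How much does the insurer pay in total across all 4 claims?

$16,887

Claim 1 ($475): deductible takes $250, $225 remains; coinsurance $225 × 10% = $22.50. Traveler owes $272.50 (running OOP $272.50). Plan pays $475 − $272.50 = $202.50.
Claim 2 ($1,519): deductible already satisfied, so traveler's share is 10% × $1,519 = $151.90. Cost to traveler: $151.90. OOP to date $424.40. Insurer: $1,519 − $151.90 = $1,367.10.
Claim 3 ($8,370): deductible already satisfied, so traveler's share is 10% × $8,370 = $837. Traveler pays $837; OOP now $1,261.40. Plan pays $8,370 − $837 = $7,533.
Claim 4 ($7,998): deductible already satisfied, so traveler's share is 10% × $7,998 = $799.80. Adding that to $1,261.40 gives $2,061.20, past the $1,475 cap; traveler pays only $1,475 − $1,261.40 = $213.60. Insurer: $7,998 − $213.60 = $7,784.40.
Insurer total = bills − traveler's total = $18,362 − $1,475 = $16,887.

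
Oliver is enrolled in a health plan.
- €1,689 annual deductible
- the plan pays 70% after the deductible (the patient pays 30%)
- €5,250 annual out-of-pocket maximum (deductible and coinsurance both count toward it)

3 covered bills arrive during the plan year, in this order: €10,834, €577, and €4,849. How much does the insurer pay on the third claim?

Bill 1, €10,834: deductible takes €1,689, €9,145 remains; patient's 30% is €2,743.50. Patient pays €4,432.50; OOP now €4,432.50. Plan pays €10,834 − €4,432.50 = €6,401.50.
Bill 2, €577: 30% coinsurance on €577 = €173.10. Patient pays €173.10; OOP now €4,605.60. Plan pays €577 − €173.10 = €403.90.
Bill 3, €4,849: deductible met; 30% of €4,849 = €1,454.70. OOP would hit €6,060.30 > €5,250, so the cap limits the patient to €5,250 − €4,605.60 = €644.40. Insurer: €4,849 − €644.40 = €4,204.60.

€4,204.60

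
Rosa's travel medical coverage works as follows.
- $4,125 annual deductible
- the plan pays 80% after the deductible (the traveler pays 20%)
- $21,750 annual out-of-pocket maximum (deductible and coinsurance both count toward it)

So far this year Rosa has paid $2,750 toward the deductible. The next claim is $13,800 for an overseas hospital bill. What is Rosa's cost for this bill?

Remaining deductible: $4,125 − $2,750 = $1,375.
That leaves $13,800 − $1,375 = $12,425 for coinsurance.
20% of $12,425 = $2,485 falls to the traveler.
So the traveler owes $1,375 + $2,485 = $3,860 before any cap.
Total out-of-pocket so far would be $2,750 + $3,860 = $6,610, below the $21,750 cap — no reduction.

$3,860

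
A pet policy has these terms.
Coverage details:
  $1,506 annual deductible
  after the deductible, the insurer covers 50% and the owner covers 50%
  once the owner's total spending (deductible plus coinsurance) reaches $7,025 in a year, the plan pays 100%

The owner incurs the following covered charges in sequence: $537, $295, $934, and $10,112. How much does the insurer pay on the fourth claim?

Bill 1, $537: fully absorbed by the deductible. Cost to owner: $537. OOP to date $537. Insurer: $537 − $537 = $0.
Bill 2, $295: fully absorbed by the deductible. Owner owes $295 (running OOP $832). Insurer: $295 − $295 = $0.
Bill 3, $934: deductible takes $674, $260 remains; coinsurance $260 × 50% = $130. Cost to owner: $804. OOP to date $1,636. Plan pays $934 − $804 = $130.
Bill 4, $10,112: deductible already satisfied, so owner's share is 50% × $10,112 = $5,056. Owner pays $5,056; OOP now $6,692. Plan pays $10,112 − $5,056 = $5,056.

$5,056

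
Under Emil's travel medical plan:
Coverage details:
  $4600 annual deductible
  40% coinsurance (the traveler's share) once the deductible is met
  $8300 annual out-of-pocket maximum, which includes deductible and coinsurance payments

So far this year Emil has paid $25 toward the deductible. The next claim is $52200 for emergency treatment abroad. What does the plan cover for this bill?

$43925

Remaining deductible: $4600 − $25 = $4575.
That leaves $52200 − $4575 = $47625 for coinsurance.
Coinsurance: $47625 × 40% = $19050.
Traveler responsibility before any cap: $4575 + $19050 = $23625.
Adding $23625 to the $25 already spent would give $23650, which exceeds the $8300 cap; the traveler pays just $8300 − $25 = $8275.
The insurer covers the remainder: $52200 − $8275 = $43925.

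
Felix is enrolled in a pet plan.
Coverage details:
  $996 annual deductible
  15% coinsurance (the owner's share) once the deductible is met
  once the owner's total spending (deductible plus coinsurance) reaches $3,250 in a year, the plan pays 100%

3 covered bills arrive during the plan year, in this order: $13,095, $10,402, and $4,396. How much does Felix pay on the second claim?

$439.15

Claim 1 — $13,095: $996 to deductible, leaving $12,099; owner's 15% is $1,814.85. Owner owes $2,810.85 (running OOP $2,810.85).
Claim 2 — $10,402: 15% coinsurance on $10,402 = $1,560.30. OOP would hit $4,371.15 > $3,250, so the cap limits the owner to $3,250 − $2,810.85 = $439.15.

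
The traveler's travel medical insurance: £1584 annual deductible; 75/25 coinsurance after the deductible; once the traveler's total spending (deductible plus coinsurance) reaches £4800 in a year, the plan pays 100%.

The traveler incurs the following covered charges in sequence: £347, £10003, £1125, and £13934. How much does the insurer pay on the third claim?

£843.75

Claim 1 — £347: all of it applies to the deductible. Traveler owes £347 (running OOP £347). Insurer: £347 − £347 = £0.
Claim 2 — £10003: £1237 finishes the deductible; £8766 goes to coinsurance; 25% of £8766 = £2191.50. Cost to traveler: £3428.50. OOP to date £3775.50. Insurer: £10003 − £3428.50 = £6574.50.
Claim 3 — £1125: deductible met; 25% of £1125 = £281.25. Traveler pays £281.25; OOP now £4056.75. Insurer: £1125 − £281.25 = £843.75.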